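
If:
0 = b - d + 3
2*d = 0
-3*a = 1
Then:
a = -1/3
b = -3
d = 0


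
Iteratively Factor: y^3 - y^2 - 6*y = (y + 2)*(y^2 - 3*y) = y*(y + 2)*(y - 3)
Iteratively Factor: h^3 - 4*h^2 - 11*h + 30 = (h - 2)*(h^2 - 2*h - 15) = (h - 5)*(h - 2)*(h + 3)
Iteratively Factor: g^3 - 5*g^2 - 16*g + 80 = (g + 4)*(g^2 - 9*g + 20) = (g - 5)*(g + 4)*(g - 4)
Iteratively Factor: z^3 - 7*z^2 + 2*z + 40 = (z - 5)*(z^2 - 2*z - 8) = (z - 5)*(z - 4)*(z + 2)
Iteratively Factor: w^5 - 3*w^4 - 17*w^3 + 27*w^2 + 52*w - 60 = (w - 1)*(w^4 - 2*w^3 - 19*w^2 + 8*w + 60) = (w - 5)*(w - 1)*(w^3 + 3*w^2 - 4*w - 12) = (w - 5)*(w - 2)*(w - 1)*(w^2 + 5*w + 6) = (w - 5)*(w - 2)*(w - 1)*(w + 3)*(w + 2)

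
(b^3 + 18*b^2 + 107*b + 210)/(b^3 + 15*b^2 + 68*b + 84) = (b + 5)/(b + 2)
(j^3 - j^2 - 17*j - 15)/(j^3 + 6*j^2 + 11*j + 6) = (j - 5)/(j + 2)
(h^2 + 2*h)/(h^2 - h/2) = 2*(h + 2)/(2*h - 1)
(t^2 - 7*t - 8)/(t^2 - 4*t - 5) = (t - 8)/(t - 5)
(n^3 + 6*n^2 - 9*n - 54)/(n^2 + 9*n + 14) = (n^3 + 6*n^2 - 9*n - 54)/(n^2 + 9*n + 14)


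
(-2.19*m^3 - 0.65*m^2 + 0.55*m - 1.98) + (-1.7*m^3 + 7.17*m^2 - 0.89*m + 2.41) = -3.89*m^3 + 6.52*m^2 - 0.34*m + 0.43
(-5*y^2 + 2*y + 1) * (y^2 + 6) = -5*y^4 + 2*y^3 - 29*y^2 + 12*y + 6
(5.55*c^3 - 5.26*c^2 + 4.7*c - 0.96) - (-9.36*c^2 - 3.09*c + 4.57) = 5.55*c^3 + 4.1*c^2 + 7.79*c - 5.53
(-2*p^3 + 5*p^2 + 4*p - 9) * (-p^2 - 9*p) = 2*p^5 + 13*p^4 - 49*p^3 - 27*p^2 + 81*p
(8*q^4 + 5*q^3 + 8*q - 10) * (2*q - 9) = 16*q^5 - 62*q^4 - 45*q^3 + 16*q^2 - 92*q + 90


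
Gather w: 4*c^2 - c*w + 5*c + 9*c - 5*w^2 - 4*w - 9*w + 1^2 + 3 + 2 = 4*c^2 + 14*c - 5*w^2 + w*(-c - 13) + 6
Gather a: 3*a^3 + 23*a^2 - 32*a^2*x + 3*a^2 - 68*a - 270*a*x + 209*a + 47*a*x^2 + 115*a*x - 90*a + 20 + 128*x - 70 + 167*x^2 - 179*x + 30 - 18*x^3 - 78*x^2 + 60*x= 3*a^3 + a^2*(26 - 32*x) + a*(47*x^2 - 155*x + 51) - 18*x^3 + 89*x^2 + 9*x - 20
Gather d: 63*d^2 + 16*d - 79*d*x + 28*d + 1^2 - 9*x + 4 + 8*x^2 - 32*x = 63*d^2 + d*(44 - 79*x) + 8*x^2 - 41*x + 5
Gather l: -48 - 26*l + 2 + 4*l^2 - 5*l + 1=4*l^2 - 31*l - 45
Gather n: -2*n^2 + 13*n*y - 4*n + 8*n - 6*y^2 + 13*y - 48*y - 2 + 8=-2*n^2 + n*(13*y + 4) - 6*y^2 - 35*y + 6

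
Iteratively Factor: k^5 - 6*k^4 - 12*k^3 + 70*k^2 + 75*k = (k - 5)*(k^4 - k^3 - 17*k^2 - 15*k) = k*(k - 5)*(k^3 - k^2 - 17*k - 15) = k*(k - 5)^2*(k^2 + 4*k + 3) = k*(k - 5)^2*(k + 1)*(k + 3)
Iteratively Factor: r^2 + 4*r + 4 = (r + 2)*(r + 2)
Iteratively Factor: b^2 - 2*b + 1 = (b - 1)*(b - 1)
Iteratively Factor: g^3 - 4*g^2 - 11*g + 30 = (g - 5)*(g^2 + g - 6) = (g - 5)*(g - 2)*(g + 3)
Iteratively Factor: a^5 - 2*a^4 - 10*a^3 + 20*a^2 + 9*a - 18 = (a + 1)*(a^4 - 3*a^3 - 7*a^2 + 27*a - 18) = (a + 1)*(a + 3)*(a^3 - 6*a^2 + 11*a - 6) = (a - 2)*(a + 1)*(a + 3)*(a^2 - 4*a + 3) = (a - 2)*(a - 1)*(a + 1)*(a + 3)*(a - 3)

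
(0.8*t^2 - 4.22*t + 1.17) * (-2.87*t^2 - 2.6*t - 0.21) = -2.296*t^4 + 10.0314*t^3 + 7.4461*t^2 - 2.1558*t - 0.2457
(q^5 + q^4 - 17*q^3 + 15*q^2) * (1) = q^5 + q^4 - 17*q^3 + 15*q^2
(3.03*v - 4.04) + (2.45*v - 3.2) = 5.48*v - 7.24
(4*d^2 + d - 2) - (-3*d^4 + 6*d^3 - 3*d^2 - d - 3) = 3*d^4 - 6*d^3 + 7*d^2 + 2*d + 1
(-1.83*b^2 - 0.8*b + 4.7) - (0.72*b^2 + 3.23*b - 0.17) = -2.55*b^2 - 4.03*b + 4.87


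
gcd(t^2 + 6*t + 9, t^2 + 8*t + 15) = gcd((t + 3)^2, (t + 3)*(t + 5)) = t + 3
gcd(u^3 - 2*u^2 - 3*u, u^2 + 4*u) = u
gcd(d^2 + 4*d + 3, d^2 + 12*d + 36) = 1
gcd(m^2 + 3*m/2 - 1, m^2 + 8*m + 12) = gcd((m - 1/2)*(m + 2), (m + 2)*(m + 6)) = m + 2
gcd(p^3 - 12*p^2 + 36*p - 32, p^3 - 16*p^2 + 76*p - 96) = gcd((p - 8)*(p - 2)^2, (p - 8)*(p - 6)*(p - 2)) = p^2 - 10*p + 16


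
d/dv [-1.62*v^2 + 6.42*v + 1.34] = 6.42 - 3.24*v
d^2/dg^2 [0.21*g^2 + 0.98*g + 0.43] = 0.420000000000000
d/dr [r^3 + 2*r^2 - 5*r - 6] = 3*r^2 + 4*r - 5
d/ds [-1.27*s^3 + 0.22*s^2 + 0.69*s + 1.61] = -3.81*s^2 + 0.44*s + 0.69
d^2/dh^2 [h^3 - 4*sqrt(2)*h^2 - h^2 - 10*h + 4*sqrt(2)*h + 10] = 6*h - 8*sqrt(2) - 2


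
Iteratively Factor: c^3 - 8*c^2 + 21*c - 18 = (c - 3)*(c^2 - 5*c + 6) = (c - 3)^2*(c - 2)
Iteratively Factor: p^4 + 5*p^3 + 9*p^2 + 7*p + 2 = (p + 1)*(p^3 + 4*p^2 + 5*p + 2) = (p + 1)^2*(p^2 + 3*p + 2) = (p + 1)^2*(p + 2)*(p + 1)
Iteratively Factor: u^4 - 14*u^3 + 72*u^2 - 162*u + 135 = (u - 5)*(u^3 - 9*u^2 + 27*u - 27) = (u - 5)*(u - 3)*(u^2 - 6*u + 9) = (u - 5)*(u - 3)^2*(u - 3)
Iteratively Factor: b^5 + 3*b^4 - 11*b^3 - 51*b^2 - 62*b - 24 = (b + 3)*(b^4 - 11*b^2 - 18*b - 8) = (b + 1)*(b + 3)*(b^3 - b^2 - 10*b - 8) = (b + 1)^2*(b + 3)*(b^2 - 2*b - 8) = (b + 1)^2*(b + 2)*(b + 3)*(b - 4)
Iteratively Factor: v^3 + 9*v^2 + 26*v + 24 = (v + 2)*(v^2 + 7*v + 12) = (v + 2)*(v + 4)*(v + 3)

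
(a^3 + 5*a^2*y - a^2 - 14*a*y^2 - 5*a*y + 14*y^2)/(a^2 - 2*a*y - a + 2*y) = a + 7*y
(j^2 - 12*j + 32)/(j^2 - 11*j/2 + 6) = 2*(j - 8)/(2*j - 3)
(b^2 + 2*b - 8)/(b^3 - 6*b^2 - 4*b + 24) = (b + 4)/(b^2 - 4*b - 12)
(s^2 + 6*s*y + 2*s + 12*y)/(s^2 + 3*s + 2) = (s + 6*y)/(s + 1)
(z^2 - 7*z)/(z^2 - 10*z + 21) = z/(z - 3)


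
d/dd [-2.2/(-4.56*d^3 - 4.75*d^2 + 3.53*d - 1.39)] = (-30.096*d^2 - 20.9*d + 7.766)/(4.56*d^3 + 4.75*d^2 - 3.53*d + 1.39)^2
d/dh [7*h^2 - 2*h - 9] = 14*h - 2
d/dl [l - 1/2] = 1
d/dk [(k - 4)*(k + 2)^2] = 3*k^2 - 12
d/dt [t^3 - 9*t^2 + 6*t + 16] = 3*t^2 - 18*t + 6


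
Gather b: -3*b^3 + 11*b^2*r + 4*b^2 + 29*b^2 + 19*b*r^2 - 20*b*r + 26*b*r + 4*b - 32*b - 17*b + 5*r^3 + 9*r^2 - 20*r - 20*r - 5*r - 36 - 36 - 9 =-3*b^3 + b^2*(11*r + 33) + b*(19*r^2 + 6*r - 45) + 5*r^3 + 9*r^2 - 45*r - 81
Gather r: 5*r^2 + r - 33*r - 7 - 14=5*r^2 - 32*r - 21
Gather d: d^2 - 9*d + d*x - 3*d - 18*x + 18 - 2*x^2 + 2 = d^2 + d*(x - 12) - 2*x^2 - 18*x + 20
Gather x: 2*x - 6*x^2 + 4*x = -6*x^2 + 6*x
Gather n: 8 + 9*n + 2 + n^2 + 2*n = n^2 + 11*n + 10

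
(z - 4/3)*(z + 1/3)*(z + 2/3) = z^3 - z^2/3 - 10*z/9 - 8/27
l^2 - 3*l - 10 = (l - 5)*(l + 2)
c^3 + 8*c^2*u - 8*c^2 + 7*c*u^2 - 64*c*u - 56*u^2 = (c - 8)*(c + u)*(c + 7*u)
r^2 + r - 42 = (r - 6)*(r + 7)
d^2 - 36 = (d - 6)*(d + 6)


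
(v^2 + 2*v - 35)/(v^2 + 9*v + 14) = (v - 5)/(v + 2)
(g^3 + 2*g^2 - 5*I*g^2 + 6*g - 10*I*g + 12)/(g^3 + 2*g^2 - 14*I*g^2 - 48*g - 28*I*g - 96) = (g + I)/(g - 8*I)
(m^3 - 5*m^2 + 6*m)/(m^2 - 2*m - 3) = m*(m - 2)/(m + 1)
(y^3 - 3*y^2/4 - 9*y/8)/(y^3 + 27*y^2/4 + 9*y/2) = (y - 3/2)/(y + 6)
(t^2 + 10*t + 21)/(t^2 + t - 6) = (t + 7)/(t - 2)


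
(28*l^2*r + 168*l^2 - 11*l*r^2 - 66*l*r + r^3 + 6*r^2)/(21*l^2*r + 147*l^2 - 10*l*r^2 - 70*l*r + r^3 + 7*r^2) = (-4*l*r - 24*l + r^2 + 6*r)/(-3*l*r - 21*l + r^2 + 7*r)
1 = 1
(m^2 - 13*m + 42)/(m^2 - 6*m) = (m - 7)/m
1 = 1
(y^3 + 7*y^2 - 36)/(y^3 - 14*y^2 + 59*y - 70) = (y^2 + 9*y + 18)/(y^2 - 12*y + 35)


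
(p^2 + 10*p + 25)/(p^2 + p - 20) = (p + 5)/(p - 4)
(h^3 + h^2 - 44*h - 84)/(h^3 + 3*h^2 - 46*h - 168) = (h + 2)/(h + 4)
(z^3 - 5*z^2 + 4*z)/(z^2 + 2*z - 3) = z*(z - 4)/(z + 3)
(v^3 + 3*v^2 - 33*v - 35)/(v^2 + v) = v + 2 - 35/v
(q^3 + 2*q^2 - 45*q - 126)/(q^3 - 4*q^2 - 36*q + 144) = (q^2 - 4*q - 21)/(q^2 - 10*q + 24)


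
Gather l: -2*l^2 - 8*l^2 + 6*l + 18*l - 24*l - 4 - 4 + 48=40 - 10*l^2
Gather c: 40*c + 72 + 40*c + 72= 80*c + 144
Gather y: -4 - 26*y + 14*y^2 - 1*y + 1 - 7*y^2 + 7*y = 7*y^2 - 20*y - 3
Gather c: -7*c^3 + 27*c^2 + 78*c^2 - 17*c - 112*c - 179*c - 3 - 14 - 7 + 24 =-7*c^3 + 105*c^2 - 308*c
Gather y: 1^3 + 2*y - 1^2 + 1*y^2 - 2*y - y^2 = 0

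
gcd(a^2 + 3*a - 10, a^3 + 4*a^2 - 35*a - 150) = a + 5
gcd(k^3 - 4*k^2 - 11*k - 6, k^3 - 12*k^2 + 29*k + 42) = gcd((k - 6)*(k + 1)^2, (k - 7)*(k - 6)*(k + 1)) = k^2 - 5*k - 6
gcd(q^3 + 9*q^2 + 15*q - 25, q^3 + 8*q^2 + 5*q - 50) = q^2 + 10*q + 25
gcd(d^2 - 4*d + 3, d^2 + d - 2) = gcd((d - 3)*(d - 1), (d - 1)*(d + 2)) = d - 1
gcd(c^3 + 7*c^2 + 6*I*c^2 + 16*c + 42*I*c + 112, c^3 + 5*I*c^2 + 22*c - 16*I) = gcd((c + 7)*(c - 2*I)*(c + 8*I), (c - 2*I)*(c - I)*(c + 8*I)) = c^2 + 6*I*c + 16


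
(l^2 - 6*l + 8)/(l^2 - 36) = (l^2 - 6*l + 8)/(l^2 - 36)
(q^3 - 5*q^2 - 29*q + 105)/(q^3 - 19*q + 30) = (q - 7)/(q - 2)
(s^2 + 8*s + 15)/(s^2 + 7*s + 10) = (s + 3)/(s + 2)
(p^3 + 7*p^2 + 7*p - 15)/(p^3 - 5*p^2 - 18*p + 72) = (p^3 + 7*p^2 + 7*p - 15)/(p^3 - 5*p^2 - 18*p + 72)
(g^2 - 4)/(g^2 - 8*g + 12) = (g + 2)/(g - 6)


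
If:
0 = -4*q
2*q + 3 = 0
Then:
No Solution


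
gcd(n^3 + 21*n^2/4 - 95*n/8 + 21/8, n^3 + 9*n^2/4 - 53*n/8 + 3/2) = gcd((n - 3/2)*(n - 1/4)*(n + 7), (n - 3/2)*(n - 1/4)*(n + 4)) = n^2 - 7*n/4 + 3/8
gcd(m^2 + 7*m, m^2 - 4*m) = m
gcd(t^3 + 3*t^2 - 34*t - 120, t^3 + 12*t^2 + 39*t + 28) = t + 4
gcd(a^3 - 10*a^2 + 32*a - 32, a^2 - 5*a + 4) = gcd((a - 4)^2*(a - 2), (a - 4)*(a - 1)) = a - 4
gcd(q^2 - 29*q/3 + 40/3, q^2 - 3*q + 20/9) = q - 5/3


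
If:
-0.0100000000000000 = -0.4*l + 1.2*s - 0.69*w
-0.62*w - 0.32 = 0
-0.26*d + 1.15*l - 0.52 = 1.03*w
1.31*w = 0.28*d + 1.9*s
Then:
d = -0.21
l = -0.06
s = -0.32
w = -0.52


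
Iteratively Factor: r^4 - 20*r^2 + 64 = (r - 2)*(r^3 + 2*r^2 - 16*r - 32) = (r - 2)*(r + 2)*(r^2 - 16) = (r - 4)*(r - 2)*(r + 2)*(r + 4)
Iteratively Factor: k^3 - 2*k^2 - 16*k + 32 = (k + 4)*(k^2 - 6*k + 8) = (k - 4)*(k + 4)*(k - 2)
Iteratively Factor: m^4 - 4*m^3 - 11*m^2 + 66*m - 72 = (m - 2)*(m^3 - 2*m^2 - 15*m + 36) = (m - 3)*(m - 2)*(m^2 + m - 12) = (m - 3)*(m - 2)*(m + 4)*(m - 3)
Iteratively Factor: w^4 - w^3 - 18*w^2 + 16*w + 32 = (w - 4)*(w^3 + 3*w^2 - 6*w - 8) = (w - 4)*(w - 2)*(w^2 + 5*w + 4) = (w - 4)*(w - 2)*(w + 4)*(w + 1)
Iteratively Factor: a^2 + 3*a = (a)*(a + 3)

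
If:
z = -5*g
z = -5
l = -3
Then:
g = 1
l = -3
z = -5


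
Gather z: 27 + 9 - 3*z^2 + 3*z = -3*z^2 + 3*z + 36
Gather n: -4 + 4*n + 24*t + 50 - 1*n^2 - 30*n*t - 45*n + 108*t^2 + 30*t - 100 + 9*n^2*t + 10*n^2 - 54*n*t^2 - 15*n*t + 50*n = n^2*(9*t + 9) + n*(-54*t^2 - 45*t + 9) + 108*t^2 + 54*t - 54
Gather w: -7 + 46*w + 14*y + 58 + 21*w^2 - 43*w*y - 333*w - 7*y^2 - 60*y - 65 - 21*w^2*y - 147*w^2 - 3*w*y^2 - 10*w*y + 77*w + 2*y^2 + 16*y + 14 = w^2*(-21*y - 126) + w*(-3*y^2 - 53*y - 210) - 5*y^2 - 30*y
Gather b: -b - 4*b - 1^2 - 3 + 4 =-5*b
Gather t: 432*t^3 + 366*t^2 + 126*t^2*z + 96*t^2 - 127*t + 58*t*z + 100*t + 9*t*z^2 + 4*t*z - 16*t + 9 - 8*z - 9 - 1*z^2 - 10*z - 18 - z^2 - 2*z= 432*t^3 + t^2*(126*z + 462) + t*(9*z^2 + 62*z - 43) - 2*z^2 - 20*z - 18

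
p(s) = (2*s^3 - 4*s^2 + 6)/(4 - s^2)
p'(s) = 2*s*(2*s^3 - 4*s^2 + 6)/(4 - s^2)^2 + (6*s^2 - 8*s)/(4 - s^2) = 2*s*(-s^3 + 12*s - 10)/(s^4 - 8*s^2 + 16)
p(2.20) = -9.45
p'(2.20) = 35.87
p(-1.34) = -2.72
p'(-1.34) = 13.06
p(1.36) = 1.69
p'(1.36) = 2.24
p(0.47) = 1.41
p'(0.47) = -0.29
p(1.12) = 1.38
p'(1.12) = 0.60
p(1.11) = 1.38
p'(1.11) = 0.57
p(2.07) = -23.17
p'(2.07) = 304.51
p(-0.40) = 1.36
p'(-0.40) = 0.80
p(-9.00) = 23.06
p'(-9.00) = -1.85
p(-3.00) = 16.80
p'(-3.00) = 4.56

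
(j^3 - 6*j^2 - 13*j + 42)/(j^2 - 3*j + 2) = (j^2 - 4*j - 21)/(j - 1)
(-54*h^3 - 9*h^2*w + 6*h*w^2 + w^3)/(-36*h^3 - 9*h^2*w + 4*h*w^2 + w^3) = (6*h + w)/(4*h + w)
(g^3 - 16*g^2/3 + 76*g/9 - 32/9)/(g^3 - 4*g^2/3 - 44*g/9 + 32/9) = (g - 2)/(g + 2)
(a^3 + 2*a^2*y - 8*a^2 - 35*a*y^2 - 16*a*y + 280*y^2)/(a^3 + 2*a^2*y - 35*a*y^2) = (a - 8)/a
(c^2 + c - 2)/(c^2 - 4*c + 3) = (c + 2)/(c - 3)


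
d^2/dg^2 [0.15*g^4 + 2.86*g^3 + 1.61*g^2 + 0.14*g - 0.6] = 1.8*g^2 + 17.16*g + 3.22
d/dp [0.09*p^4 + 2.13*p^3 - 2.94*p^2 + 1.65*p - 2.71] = 0.36*p^3 + 6.39*p^2 - 5.88*p + 1.65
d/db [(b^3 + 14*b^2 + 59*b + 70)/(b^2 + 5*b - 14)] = (b^2 - 4*b - 24)/(b^2 - 4*b + 4)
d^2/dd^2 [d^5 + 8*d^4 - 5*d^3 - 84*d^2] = 20*d^3 + 96*d^2 - 30*d - 168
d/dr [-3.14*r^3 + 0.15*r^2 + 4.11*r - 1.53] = -9.42*r^2 + 0.3*r + 4.11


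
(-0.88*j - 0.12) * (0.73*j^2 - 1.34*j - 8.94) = -0.6424*j^3 + 1.0916*j^2 + 8.028*j + 1.0728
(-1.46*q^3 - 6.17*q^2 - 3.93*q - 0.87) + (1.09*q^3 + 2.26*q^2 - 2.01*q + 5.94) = -0.37*q^3 - 3.91*q^2 - 5.94*q + 5.07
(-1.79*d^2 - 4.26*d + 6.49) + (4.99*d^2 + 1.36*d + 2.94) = 3.2*d^2 - 2.9*d + 9.43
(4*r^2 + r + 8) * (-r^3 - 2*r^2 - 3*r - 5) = -4*r^5 - 9*r^4 - 22*r^3 - 39*r^2 - 29*r - 40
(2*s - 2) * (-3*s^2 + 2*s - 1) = -6*s^3 + 10*s^2 - 6*s + 2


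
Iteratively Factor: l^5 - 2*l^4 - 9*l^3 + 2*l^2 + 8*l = (l + 2)*(l^4 - 4*l^3 - l^2 + 4*l) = l*(l + 2)*(l^3 - 4*l^2 - l + 4) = l*(l - 4)*(l + 2)*(l^2 - 1) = l*(l - 4)*(l + 1)*(l + 2)*(l - 1)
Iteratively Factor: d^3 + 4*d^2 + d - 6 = (d + 2)*(d^2 + 2*d - 3) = (d - 1)*(d + 2)*(d + 3)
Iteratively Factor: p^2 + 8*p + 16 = (p + 4)*(p + 4)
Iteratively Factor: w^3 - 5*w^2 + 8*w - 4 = (w - 2)*(w^2 - 3*w + 2) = (w - 2)^2*(w - 1)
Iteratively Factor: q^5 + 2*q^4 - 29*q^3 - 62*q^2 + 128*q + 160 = (q + 1)*(q^4 + q^3 - 30*q^2 - 32*q + 160) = (q + 1)*(q + 4)*(q^3 - 3*q^2 - 18*q + 40) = (q - 2)*(q + 1)*(q + 4)*(q^2 - q - 20) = (q - 2)*(q + 1)*(q + 4)^2*(q - 5)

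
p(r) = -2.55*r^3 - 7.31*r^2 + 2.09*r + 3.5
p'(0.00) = 2.09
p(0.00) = 3.50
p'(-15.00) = -1499.86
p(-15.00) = 6933.65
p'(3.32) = -130.77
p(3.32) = -163.45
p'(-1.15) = 8.79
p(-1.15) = -4.69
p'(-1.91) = 2.11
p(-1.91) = -9.39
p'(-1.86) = 2.82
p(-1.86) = -9.27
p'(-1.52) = 6.64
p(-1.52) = -7.61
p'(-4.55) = -89.76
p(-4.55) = 82.86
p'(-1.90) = 2.25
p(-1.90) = -9.37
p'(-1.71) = 4.72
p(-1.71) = -8.70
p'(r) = -7.65*r^2 - 14.62*r + 2.09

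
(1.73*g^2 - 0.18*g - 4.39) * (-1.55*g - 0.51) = -2.6815*g^3 - 0.6033*g^2 + 6.8963*g + 2.2389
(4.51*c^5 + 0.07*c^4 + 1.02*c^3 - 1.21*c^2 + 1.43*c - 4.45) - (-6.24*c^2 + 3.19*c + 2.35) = 4.51*c^5 + 0.07*c^4 + 1.02*c^3 + 5.03*c^2 - 1.76*c - 6.8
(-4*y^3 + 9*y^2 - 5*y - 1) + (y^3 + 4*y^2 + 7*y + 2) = -3*y^3 + 13*y^2 + 2*y + 1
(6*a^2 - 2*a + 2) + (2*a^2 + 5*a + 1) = 8*a^2 + 3*a + 3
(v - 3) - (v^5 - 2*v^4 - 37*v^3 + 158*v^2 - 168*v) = -v^5 + 2*v^4 + 37*v^3 - 158*v^2 + 169*v - 3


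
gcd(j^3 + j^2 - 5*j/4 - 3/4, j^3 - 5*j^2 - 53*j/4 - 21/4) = j^2 + 2*j + 3/4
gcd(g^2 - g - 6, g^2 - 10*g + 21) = g - 3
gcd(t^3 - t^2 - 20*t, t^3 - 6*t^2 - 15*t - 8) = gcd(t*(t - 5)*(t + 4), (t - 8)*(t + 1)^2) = 1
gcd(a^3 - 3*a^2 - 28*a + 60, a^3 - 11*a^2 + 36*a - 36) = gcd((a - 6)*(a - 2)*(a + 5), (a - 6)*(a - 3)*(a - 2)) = a^2 - 8*a + 12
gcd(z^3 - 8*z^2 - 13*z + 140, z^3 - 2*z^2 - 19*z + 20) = z^2 - z - 20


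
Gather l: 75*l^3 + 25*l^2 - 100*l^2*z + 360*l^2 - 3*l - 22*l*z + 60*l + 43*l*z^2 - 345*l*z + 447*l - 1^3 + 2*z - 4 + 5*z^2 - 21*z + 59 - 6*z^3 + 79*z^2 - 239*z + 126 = 75*l^3 + l^2*(385 - 100*z) + l*(43*z^2 - 367*z + 504) - 6*z^3 + 84*z^2 - 258*z + 180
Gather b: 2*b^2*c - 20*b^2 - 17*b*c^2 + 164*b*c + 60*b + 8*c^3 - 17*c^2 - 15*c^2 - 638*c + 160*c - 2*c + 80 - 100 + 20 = b^2*(2*c - 20) + b*(-17*c^2 + 164*c + 60) + 8*c^3 - 32*c^2 - 480*c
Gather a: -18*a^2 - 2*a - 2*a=-18*a^2 - 4*a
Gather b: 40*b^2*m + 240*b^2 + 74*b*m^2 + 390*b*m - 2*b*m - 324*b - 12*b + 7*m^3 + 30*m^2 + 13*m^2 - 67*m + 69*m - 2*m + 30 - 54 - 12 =b^2*(40*m + 240) + b*(74*m^2 + 388*m - 336) + 7*m^3 + 43*m^2 - 36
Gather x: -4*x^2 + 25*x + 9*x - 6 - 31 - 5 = -4*x^2 + 34*x - 42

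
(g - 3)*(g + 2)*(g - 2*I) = g^3 - g^2 - 2*I*g^2 - 6*g + 2*I*g + 12*I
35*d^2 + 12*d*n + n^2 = (5*d + n)*(7*d + n)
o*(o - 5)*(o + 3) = o^3 - 2*o^2 - 15*o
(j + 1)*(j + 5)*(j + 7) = j^3 + 13*j^2 + 47*j + 35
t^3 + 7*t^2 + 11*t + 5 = (t + 1)^2*(t + 5)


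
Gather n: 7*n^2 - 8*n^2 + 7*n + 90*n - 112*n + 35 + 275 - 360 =-n^2 - 15*n - 50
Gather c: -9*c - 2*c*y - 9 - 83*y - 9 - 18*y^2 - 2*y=c*(-2*y - 9) - 18*y^2 - 85*y - 18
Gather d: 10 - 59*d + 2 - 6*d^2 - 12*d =-6*d^2 - 71*d + 12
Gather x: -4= -4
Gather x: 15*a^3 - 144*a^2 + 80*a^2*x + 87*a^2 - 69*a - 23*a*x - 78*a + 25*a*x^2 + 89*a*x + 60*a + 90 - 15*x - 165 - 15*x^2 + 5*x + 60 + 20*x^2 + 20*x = 15*a^3 - 57*a^2 - 87*a + x^2*(25*a + 5) + x*(80*a^2 + 66*a + 10) - 15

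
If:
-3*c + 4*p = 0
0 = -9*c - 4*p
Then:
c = 0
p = 0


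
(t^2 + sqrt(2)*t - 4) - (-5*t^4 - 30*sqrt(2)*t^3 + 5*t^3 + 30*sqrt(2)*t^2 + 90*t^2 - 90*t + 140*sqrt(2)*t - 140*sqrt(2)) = 5*t^4 - 5*t^3 + 30*sqrt(2)*t^3 - 89*t^2 - 30*sqrt(2)*t^2 - 139*sqrt(2)*t + 90*t - 4 + 140*sqrt(2)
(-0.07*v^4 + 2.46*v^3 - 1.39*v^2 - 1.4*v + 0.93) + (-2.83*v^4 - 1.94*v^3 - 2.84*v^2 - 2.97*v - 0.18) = -2.9*v^4 + 0.52*v^3 - 4.23*v^2 - 4.37*v + 0.75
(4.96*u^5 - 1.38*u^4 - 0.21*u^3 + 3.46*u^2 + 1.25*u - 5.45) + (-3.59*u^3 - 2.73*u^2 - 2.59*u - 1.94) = 4.96*u^5 - 1.38*u^4 - 3.8*u^3 + 0.73*u^2 - 1.34*u - 7.39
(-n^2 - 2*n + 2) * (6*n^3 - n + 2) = -6*n^5 - 12*n^4 + 13*n^3 - 6*n + 4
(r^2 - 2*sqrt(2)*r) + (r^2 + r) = 2*r^2 - 2*sqrt(2)*r + r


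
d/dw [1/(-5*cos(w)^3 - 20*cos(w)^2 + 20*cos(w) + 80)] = (-3*cos(w)^2 - 8*cos(w) + 4)*sin(w)/(5*(cos(w)^3 + 4*cos(w)^2 - 4*cos(w) - 16)^2)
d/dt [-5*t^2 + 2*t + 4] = 2 - 10*t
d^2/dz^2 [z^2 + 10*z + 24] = 2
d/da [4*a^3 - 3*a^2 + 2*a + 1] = 12*a^2 - 6*a + 2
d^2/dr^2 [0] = 0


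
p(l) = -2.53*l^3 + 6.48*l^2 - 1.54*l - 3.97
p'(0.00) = -1.54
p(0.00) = -3.97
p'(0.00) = -1.54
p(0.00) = -3.97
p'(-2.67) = -90.25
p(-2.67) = 94.49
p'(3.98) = -70.19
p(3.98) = -66.96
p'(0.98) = 3.87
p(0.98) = -1.64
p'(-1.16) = -26.79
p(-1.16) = 10.48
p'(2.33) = -12.55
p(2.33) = -4.38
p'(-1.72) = -46.29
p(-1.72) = 30.72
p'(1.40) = 1.73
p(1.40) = -0.37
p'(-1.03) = -22.94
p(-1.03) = 7.26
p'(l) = -7.59*l^2 + 12.96*l - 1.54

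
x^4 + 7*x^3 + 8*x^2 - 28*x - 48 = (x - 2)*(x + 2)*(x + 3)*(x + 4)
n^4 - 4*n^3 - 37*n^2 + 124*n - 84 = (n - 7)*(n - 2)*(n - 1)*(n + 6)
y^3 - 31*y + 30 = (y - 5)*(y - 1)*(y + 6)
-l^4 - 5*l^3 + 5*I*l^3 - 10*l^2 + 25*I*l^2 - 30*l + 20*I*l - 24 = (l + 4)*(l - 6*I)*(-I*l + 1)*(-I*l - I)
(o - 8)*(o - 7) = o^2 - 15*o + 56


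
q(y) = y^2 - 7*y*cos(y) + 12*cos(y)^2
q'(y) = 7*y*sin(y) + 2*y - 24*sin(y)*cos(y) - 7*cos(y)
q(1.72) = 5.01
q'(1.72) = 19.91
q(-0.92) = 9.15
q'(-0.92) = 10.61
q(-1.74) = 1.32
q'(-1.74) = 5.72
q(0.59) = 5.20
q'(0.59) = -13.43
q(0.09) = 11.28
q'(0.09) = -8.88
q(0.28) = 9.28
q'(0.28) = -12.00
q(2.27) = 20.35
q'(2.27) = 33.03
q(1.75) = 5.63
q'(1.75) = 21.01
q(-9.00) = 33.56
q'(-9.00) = 5.33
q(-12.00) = 223.43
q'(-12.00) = -85.85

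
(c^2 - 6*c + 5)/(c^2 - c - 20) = (c - 1)/(c + 4)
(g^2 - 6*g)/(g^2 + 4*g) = (g - 6)/(g + 4)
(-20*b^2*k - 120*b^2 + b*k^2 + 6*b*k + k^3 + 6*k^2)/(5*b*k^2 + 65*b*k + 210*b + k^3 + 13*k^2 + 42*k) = (-4*b + k)/(k + 7)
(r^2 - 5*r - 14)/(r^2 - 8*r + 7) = (r + 2)/(r - 1)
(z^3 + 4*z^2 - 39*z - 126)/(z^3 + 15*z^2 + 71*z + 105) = (z - 6)/(z + 5)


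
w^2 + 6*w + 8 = (w + 2)*(w + 4)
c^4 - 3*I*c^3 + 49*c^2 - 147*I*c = c*(c - 7*I)*(c - 3*I)*(c + 7*I)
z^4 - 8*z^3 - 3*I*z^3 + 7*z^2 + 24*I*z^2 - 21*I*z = z*(z - 7)*(z - 1)*(z - 3*I)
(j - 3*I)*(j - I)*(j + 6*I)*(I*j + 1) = I*j^4 - j^3 + 23*I*j^2 + 39*j - 18*I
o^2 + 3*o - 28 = (o - 4)*(o + 7)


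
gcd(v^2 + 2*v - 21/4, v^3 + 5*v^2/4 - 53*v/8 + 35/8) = v + 7/2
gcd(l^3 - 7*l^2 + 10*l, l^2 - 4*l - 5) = l - 5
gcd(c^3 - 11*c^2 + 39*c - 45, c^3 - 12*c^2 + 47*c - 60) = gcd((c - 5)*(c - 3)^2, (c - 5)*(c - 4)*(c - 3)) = c^2 - 8*c + 15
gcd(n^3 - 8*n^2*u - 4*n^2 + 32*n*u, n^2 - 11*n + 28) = n - 4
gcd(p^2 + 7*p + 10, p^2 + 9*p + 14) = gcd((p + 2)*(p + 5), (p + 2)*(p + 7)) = p + 2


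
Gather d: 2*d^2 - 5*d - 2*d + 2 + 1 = 2*d^2 - 7*d + 3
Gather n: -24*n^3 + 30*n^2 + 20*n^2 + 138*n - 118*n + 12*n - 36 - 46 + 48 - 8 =-24*n^3 + 50*n^2 + 32*n - 42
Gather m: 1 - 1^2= 0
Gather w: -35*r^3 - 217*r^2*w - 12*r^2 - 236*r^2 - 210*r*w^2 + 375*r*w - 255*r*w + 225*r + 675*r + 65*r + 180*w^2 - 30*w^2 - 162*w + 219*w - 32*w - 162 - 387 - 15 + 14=-35*r^3 - 248*r^2 + 965*r + w^2*(150 - 210*r) + w*(-217*r^2 + 120*r + 25) - 550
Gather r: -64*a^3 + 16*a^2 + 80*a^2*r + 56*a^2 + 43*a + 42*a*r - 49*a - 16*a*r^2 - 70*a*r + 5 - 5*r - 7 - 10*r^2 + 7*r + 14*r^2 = -64*a^3 + 72*a^2 - 6*a + r^2*(4 - 16*a) + r*(80*a^2 - 28*a + 2) - 2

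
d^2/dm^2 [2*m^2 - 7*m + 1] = 4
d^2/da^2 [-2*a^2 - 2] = -4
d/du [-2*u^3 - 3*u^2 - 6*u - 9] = -6*u^2 - 6*u - 6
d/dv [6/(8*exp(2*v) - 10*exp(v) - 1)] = (60 - 96*exp(v))*exp(v)/(-8*exp(2*v) + 10*exp(v) + 1)^2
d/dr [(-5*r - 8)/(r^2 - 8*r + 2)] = (5*r^2 + 16*r - 74)/(r^4 - 16*r^3 + 68*r^2 - 32*r + 4)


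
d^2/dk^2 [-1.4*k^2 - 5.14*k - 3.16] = -2.80000000000000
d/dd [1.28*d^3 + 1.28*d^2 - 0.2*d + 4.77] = 3.84*d^2 + 2.56*d - 0.2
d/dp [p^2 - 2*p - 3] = 2*p - 2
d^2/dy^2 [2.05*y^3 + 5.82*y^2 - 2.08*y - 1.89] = 12.3*y + 11.64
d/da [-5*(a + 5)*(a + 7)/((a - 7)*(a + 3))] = 80*(a^2 + 7*a + 7)/(a^4 - 8*a^3 - 26*a^2 + 168*a + 441)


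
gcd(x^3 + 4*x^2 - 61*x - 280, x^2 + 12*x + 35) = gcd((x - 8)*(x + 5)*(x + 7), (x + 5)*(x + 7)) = x^2 + 12*x + 35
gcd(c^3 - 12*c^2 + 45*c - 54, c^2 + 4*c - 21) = c - 3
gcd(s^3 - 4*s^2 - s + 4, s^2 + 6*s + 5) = s + 1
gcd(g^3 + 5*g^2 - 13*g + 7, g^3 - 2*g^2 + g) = g^2 - 2*g + 1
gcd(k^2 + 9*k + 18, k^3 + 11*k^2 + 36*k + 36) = k^2 + 9*k + 18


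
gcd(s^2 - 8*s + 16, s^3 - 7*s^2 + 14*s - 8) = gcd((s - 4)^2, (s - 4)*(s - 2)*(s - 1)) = s - 4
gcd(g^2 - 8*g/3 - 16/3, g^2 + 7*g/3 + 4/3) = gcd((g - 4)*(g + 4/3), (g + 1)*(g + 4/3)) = g + 4/3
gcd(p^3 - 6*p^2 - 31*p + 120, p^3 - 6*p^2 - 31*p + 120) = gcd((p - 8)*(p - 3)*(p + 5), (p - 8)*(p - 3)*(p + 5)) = p^3 - 6*p^2 - 31*p + 120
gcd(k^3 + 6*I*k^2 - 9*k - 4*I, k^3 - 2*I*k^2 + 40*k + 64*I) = k + 4*I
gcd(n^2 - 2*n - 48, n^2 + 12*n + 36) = n + 6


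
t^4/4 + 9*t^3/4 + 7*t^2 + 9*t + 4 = (t/4 + 1)*(t + 1)*(t + 2)^2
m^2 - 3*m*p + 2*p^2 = (m - 2*p)*(m - p)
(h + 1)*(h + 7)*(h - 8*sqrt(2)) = h^3 - 8*sqrt(2)*h^2 + 8*h^2 - 64*sqrt(2)*h + 7*h - 56*sqrt(2)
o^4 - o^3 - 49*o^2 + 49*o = o*(o - 7)*(o - 1)*(o + 7)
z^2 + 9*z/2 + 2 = (z + 1/2)*(z + 4)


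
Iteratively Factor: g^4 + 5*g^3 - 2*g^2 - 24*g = (g - 2)*(g^3 + 7*g^2 + 12*g) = (g - 2)*(g + 3)*(g^2 + 4*g) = (g - 2)*(g + 3)*(g + 4)*(g)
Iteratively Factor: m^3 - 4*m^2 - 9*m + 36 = (m + 3)*(m^2 - 7*m + 12) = (m - 3)*(m + 3)*(m - 4)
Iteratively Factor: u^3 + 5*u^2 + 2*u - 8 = (u - 1)*(u^2 + 6*u + 8) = (u - 1)*(u + 2)*(u + 4)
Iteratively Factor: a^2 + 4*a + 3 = (a + 1)*(a + 3)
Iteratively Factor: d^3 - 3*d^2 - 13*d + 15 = (d - 5)*(d^2 + 2*d - 3) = (d - 5)*(d - 1)*(d + 3)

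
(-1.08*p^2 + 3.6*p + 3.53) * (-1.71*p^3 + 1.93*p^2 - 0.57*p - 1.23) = 1.8468*p^5 - 8.2404*p^4 + 1.5273*p^3 + 6.0893*p^2 - 6.4401*p - 4.3419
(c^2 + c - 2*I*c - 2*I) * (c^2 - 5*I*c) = c^4 + c^3 - 7*I*c^3 - 10*c^2 - 7*I*c^2 - 10*c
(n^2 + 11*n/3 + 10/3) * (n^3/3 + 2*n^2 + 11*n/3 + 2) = n^5/3 + 29*n^4/9 + 109*n^3/9 + 199*n^2/9 + 176*n/9 + 20/3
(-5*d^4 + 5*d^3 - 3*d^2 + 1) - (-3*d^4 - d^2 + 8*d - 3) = -2*d^4 + 5*d^3 - 2*d^2 - 8*d + 4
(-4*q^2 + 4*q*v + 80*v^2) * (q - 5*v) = -4*q^3 + 24*q^2*v + 60*q*v^2 - 400*v^3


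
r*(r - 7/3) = r^2 - 7*r/3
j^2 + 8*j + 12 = (j + 2)*(j + 6)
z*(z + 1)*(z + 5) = z^3 + 6*z^2 + 5*z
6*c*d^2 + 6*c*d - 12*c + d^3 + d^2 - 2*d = (6*c + d)*(d - 1)*(d + 2)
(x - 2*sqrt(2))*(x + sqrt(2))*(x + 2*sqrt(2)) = x^3 + sqrt(2)*x^2 - 8*x - 8*sqrt(2)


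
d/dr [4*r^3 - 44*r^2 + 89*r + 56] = 12*r^2 - 88*r + 89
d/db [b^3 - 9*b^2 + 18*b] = 3*b^2 - 18*b + 18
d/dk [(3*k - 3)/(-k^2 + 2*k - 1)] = 3/(k^2 - 2*k + 1)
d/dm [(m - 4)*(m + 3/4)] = 2*m - 13/4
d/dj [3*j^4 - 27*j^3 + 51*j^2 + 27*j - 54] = 12*j^3 - 81*j^2 + 102*j + 27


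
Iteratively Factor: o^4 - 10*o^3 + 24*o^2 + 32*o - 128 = (o - 4)*(o^3 - 6*o^2 + 32) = (o - 4)^2*(o^2 - 2*o - 8) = (o - 4)^2*(o + 2)*(o - 4)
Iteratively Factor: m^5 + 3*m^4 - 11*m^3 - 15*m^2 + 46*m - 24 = (m - 1)*(m^4 + 4*m^3 - 7*m^2 - 22*m + 24) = (m - 1)*(m + 3)*(m^3 + m^2 - 10*m + 8) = (m - 2)*(m - 1)*(m + 3)*(m^2 + 3*m - 4) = (m - 2)*(m - 1)*(m + 3)*(m + 4)*(m - 1)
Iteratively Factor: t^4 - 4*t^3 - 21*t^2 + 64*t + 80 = (t - 4)*(t^3 - 21*t - 20) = (t - 4)*(t + 1)*(t^2 - t - 20) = (t - 5)*(t - 4)*(t + 1)*(t + 4)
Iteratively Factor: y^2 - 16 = (y + 4)*(y - 4)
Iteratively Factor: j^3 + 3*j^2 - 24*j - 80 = (j + 4)*(j^2 - j - 20) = (j - 5)*(j + 4)*(j + 4)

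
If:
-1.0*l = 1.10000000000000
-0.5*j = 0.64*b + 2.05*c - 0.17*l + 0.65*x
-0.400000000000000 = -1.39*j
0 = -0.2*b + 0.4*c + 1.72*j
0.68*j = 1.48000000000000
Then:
No Solution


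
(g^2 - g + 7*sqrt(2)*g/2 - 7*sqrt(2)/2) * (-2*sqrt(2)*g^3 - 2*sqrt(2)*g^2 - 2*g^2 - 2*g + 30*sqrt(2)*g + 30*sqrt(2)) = -2*sqrt(2)*g^5 - 16*g^4 + 25*sqrt(2)*g^3 + 226*g^2 - 23*sqrt(2)*g - 210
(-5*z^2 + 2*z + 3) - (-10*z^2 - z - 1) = 5*z^2 + 3*z + 4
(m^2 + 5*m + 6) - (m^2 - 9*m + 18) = 14*m - 12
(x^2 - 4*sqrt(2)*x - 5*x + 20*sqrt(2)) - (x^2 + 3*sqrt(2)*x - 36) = -7*sqrt(2)*x - 5*x + 20*sqrt(2) + 36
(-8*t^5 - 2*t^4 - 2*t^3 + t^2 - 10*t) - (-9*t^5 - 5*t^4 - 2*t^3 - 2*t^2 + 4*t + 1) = t^5 + 3*t^4 + 3*t^2 - 14*t - 1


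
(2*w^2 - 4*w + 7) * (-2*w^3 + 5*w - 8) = -4*w^5 + 8*w^4 - 4*w^3 - 36*w^2 + 67*w - 56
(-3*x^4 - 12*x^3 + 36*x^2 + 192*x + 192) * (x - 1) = -3*x^5 - 9*x^4 + 48*x^3 + 156*x^2 - 192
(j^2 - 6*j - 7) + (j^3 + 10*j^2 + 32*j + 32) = j^3 + 11*j^2 + 26*j + 25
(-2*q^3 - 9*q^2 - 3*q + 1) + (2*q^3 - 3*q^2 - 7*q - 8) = -12*q^2 - 10*q - 7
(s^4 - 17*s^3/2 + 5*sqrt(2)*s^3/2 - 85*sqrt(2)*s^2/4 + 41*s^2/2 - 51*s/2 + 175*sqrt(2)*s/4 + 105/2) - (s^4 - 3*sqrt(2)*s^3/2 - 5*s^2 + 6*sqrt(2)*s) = -17*s^3/2 + 4*sqrt(2)*s^3 - 85*sqrt(2)*s^2/4 + 51*s^2/2 - 51*s/2 + 151*sqrt(2)*s/4 + 105/2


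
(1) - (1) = 0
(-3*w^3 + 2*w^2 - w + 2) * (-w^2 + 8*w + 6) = 3*w^5 - 26*w^4 - w^3 + 2*w^2 + 10*w + 12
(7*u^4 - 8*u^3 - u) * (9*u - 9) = 63*u^5 - 135*u^4 + 72*u^3 - 9*u^2 + 9*u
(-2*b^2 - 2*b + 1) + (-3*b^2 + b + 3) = -5*b^2 - b + 4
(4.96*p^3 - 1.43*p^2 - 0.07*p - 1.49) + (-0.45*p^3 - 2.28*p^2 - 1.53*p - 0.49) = 4.51*p^3 - 3.71*p^2 - 1.6*p - 1.98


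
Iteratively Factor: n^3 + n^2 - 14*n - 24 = (n + 3)*(n^2 - 2*n - 8) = (n + 2)*(n + 3)*(n - 4)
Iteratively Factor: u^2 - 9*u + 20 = (u - 5)*(u - 4)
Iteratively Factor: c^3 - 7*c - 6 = (c + 2)*(c^2 - 2*c - 3) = (c - 3)*(c + 2)*(c + 1)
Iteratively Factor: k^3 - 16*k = (k - 4)*(k^2 + 4*k) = (k - 4)*(k + 4)*(k)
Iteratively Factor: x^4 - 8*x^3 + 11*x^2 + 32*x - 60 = (x - 2)*(x^3 - 6*x^2 - x + 30) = (x - 3)*(x - 2)*(x^2 - 3*x - 10) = (x - 5)*(x - 3)*(x - 2)*(x + 2)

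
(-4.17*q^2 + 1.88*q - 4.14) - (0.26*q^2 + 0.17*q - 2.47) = -4.43*q^2 + 1.71*q - 1.67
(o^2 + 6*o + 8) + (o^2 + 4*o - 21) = 2*o^2 + 10*o - 13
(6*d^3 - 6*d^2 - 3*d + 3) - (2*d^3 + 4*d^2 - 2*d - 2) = 4*d^3 - 10*d^2 - d + 5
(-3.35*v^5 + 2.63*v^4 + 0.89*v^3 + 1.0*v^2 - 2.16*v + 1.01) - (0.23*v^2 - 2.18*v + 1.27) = -3.35*v^5 + 2.63*v^4 + 0.89*v^3 + 0.77*v^2 + 0.02*v - 0.26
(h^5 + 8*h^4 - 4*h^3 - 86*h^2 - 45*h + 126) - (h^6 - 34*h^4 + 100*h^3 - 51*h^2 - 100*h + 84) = -h^6 + h^5 + 42*h^4 - 104*h^3 - 35*h^2 + 55*h + 42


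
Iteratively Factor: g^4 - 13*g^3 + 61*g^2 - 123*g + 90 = (g - 3)*(g^3 - 10*g^2 + 31*g - 30) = (g - 3)*(g - 2)*(g^2 - 8*g + 15) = (g - 5)*(g - 3)*(g - 2)*(g - 3)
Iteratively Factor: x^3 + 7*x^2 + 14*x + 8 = (x + 1)*(x^2 + 6*x + 8) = (x + 1)*(x + 4)*(x + 2)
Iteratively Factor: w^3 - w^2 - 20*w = (w + 4)*(w^2 - 5*w) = (w - 5)*(w + 4)*(w)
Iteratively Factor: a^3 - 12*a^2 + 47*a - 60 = (a - 3)*(a^2 - 9*a + 20) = (a - 4)*(a - 3)*(a - 5)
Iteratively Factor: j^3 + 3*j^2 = (j + 3)*(j^2) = j*(j + 3)*(j)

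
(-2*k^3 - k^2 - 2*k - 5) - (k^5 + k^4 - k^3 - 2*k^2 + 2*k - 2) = -k^5 - k^4 - k^3 + k^2 - 4*k - 3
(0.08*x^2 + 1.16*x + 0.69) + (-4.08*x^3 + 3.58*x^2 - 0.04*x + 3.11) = -4.08*x^3 + 3.66*x^2 + 1.12*x + 3.8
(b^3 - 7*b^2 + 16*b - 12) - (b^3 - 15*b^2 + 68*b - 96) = 8*b^2 - 52*b + 84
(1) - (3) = -2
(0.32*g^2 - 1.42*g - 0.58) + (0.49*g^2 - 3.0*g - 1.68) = 0.81*g^2 - 4.42*g - 2.26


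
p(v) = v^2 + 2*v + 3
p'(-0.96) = 0.08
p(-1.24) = 2.06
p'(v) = 2*v + 2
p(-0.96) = 2.00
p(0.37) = 3.88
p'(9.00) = 20.00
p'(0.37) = 2.74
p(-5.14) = 19.14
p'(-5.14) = -8.28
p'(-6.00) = -10.00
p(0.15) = 3.32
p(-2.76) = 5.10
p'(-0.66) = 0.68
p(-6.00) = 27.00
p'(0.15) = 2.30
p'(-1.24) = -0.48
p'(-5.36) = -8.72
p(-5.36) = 21.01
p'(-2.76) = -3.52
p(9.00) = 102.00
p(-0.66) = 2.12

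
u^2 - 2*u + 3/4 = (u - 3/2)*(u - 1/2)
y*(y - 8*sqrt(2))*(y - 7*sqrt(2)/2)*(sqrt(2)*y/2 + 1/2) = sqrt(2)*y^4/2 - 11*y^3 + 89*sqrt(2)*y^2/4 + 28*y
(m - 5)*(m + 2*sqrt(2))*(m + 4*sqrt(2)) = m^3 - 5*m^2 + 6*sqrt(2)*m^2 - 30*sqrt(2)*m + 16*m - 80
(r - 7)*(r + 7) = r^2 - 49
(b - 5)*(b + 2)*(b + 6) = b^3 + 3*b^2 - 28*b - 60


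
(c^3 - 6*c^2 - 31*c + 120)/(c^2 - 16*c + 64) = (c^2 + 2*c - 15)/(c - 8)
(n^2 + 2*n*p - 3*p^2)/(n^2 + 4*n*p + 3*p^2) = (n - p)/(n + p)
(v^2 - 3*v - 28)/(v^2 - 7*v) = (v + 4)/v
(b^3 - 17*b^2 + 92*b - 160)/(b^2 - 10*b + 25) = (b^2 - 12*b + 32)/(b - 5)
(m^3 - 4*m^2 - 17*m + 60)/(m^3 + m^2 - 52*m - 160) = (m^2 - 8*m + 15)/(m^2 - 3*m - 40)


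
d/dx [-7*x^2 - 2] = -14*x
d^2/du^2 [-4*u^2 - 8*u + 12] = -8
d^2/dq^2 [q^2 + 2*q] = 2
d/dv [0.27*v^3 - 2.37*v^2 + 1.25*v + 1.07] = 0.81*v^2 - 4.74*v + 1.25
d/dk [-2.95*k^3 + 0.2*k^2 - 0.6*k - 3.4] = -8.85*k^2 + 0.4*k - 0.6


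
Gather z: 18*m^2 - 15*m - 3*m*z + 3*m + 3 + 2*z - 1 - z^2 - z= 18*m^2 - 12*m - z^2 + z*(1 - 3*m) + 2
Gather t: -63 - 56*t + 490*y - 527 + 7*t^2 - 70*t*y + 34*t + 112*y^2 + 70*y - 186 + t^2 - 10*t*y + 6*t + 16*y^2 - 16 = 8*t^2 + t*(-80*y - 16) + 128*y^2 + 560*y - 792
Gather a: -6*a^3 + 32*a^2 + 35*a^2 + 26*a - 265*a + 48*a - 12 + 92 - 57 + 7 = -6*a^3 + 67*a^2 - 191*a + 30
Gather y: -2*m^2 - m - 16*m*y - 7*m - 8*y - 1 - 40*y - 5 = -2*m^2 - 8*m + y*(-16*m - 48) - 6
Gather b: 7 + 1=8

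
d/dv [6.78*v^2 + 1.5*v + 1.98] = 13.56*v + 1.5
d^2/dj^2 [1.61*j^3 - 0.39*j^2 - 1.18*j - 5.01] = 9.66*j - 0.78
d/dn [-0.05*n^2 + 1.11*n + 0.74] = 1.11 - 0.1*n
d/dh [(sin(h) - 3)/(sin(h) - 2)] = cos(h)/(sin(h) - 2)^2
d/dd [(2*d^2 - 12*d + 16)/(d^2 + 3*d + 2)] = 6*(3*d^2 - 4*d - 12)/(d^4 + 6*d^3 + 13*d^2 + 12*d + 4)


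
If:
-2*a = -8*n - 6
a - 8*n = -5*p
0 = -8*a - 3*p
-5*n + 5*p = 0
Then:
No Solution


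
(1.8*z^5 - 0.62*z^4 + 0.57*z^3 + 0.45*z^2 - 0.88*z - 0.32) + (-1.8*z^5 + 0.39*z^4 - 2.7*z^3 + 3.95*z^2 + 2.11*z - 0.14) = -0.23*z^4 - 2.13*z^3 + 4.4*z^2 + 1.23*z - 0.46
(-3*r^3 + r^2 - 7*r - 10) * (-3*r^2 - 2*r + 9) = 9*r^5 + 3*r^4 - 8*r^3 + 53*r^2 - 43*r - 90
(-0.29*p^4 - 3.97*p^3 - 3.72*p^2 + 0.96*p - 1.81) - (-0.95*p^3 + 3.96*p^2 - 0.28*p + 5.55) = -0.29*p^4 - 3.02*p^3 - 7.68*p^2 + 1.24*p - 7.36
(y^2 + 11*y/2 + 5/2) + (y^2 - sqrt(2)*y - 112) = 2*y^2 - sqrt(2)*y + 11*y/2 - 219/2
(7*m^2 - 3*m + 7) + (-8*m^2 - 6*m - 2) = -m^2 - 9*m + 5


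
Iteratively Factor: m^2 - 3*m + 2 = (m - 1)*(m - 2)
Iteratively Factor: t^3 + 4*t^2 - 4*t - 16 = (t + 2)*(t^2 + 2*t - 8) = (t + 2)*(t + 4)*(t - 2)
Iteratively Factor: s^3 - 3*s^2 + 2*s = (s - 2)*(s^2 - s) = (s - 2)*(s - 1)*(s)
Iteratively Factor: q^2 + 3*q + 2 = (q + 2)*(q + 1)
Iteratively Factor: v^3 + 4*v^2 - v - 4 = (v + 1)*(v^2 + 3*v - 4) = (v - 1)*(v + 1)*(v + 4)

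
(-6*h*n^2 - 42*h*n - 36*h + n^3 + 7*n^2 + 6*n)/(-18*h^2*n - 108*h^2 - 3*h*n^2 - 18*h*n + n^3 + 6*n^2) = (n + 1)/(3*h + n)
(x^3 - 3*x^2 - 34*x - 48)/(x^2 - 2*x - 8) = (x^2 - 5*x - 24)/(x - 4)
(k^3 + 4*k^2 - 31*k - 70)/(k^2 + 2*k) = k + 2 - 35/k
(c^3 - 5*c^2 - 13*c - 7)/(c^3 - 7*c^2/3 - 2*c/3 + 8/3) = 3*(c^2 - 6*c - 7)/(3*c^2 - 10*c + 8)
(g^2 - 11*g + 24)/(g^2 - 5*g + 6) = (g - 8)/(g - 2)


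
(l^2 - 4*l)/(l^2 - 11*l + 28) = l/(l - 7)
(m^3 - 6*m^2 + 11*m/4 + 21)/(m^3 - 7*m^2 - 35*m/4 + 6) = (2*m^2 - 15*m + 28)/(2*m^2 - 17*m + 8)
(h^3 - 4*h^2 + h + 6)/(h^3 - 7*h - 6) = (h - 2)/(h + 2)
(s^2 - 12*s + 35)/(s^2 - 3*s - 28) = (s - 5)/(s + 4)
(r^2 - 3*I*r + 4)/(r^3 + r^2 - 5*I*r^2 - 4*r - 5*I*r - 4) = (r + I)/(r^2 + r*(1 - I) - I)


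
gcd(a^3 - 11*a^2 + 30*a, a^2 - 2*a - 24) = a - 6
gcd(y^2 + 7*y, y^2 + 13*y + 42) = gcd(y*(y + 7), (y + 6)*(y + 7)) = y + 7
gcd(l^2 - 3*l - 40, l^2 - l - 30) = l + 5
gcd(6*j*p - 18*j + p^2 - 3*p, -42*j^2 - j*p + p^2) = 6*j + p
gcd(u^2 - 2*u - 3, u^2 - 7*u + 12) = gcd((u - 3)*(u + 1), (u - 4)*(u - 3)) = u - 3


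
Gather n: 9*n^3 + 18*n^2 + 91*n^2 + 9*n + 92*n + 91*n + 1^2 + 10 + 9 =9*n^3 + 109*n^2 + 192*n + 20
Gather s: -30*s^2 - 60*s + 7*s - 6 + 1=-30*s^2 - 53*s - 5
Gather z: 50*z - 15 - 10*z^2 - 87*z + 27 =-10*z^2 - 37*z + 12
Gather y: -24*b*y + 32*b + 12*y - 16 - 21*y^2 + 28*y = 32*b - 21*y^2 + y*(40 - 24*b) - 16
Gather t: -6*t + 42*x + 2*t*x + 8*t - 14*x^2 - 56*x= t*(2*x + 2) - 14*x^2 - 14*x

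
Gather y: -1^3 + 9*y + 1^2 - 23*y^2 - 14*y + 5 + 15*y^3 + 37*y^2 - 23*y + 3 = 15*y^3 + 14*y^2 - 28*y + 8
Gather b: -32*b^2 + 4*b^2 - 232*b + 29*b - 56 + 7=-28*b^2 - 203*b - 49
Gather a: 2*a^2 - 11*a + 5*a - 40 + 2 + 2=2*a^2 - 6*a - 36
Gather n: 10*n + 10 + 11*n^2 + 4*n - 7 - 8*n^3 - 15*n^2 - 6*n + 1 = -8*n^3 - 4*n^2 + 8*n + 4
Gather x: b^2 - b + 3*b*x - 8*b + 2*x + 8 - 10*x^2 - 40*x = b^2 - 9*b - 10*x^2 + x*(3*b - 38) + 8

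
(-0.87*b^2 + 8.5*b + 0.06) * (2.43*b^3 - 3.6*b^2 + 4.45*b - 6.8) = -2.1141*b^5 + 23.787*b^4 - 34.3257*b^3 + 43.525*b^2 - 57.533*b - 0.408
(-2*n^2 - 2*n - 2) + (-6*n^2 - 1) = -8*n^2 - 2*n - 3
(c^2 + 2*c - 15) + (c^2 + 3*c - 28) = 2*c^2 + 5*c - 43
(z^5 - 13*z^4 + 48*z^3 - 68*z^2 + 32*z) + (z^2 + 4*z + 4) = z^5 - 13*z^4 + 48*z^3 - 67*z^2 + 36*z + 4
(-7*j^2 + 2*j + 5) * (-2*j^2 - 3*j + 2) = 14*j^4 + 17*j^3 - 30*j^2 - 11*j + 10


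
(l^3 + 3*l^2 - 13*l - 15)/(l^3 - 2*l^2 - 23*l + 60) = (l + 1)/(l - 4)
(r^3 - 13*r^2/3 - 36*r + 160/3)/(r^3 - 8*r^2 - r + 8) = (3*r^2 + 11*r - 20)/(3*(r^2 - 1))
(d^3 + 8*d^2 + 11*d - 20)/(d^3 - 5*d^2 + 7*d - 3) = (d^2 + 9*d + 20)/(d^2 - 4*d + 3)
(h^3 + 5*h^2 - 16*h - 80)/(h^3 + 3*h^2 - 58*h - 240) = (h^2 - 16)/(h^2 - 2*h - 48)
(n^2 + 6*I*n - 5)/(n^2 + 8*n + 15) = (n^2 + 6*I*n - 5)/(n^2 + 8*n + 15)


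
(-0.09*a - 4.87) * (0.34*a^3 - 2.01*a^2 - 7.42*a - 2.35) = -0.0306*a^4 - 1.4749*a^3 + 10.4565*a^2 + 36.3469*a + 11.4445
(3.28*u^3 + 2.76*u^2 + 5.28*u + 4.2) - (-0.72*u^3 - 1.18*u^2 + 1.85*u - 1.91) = 4.0*u^3 + 3.94*u^2 + 3.43*u + 6.11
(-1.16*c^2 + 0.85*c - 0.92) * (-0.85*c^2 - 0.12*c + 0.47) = 0.986*c^4 - 0.5833*c^3 + 0.1348*c^2 + 0.5099*c - 0.4324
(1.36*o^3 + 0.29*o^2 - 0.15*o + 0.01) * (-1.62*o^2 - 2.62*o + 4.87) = -2.2032*o^5 - 4.033*o^4 + 6.1064*o^3 + 1.7891*o^2 - 0.7567*o + 0.0487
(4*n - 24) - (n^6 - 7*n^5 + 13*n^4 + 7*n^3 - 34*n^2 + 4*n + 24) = -n^6 + 7*n^5 - 13*n^4 - 7*n^3 + 34*n^2 - 48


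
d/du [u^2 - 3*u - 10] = 2*u - 3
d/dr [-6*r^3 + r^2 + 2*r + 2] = -18*r^2 + 2*r + 2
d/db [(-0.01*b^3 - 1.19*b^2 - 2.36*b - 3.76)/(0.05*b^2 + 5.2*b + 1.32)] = (-0.0005*b^4 - 0.104*b^3 - 6.1096*b^2 - 2.7656*b + 16.4368)/(0.0025*b^4 + 0.52*b^3 + 27.172*b^2 + 13.728*b + 1.7424)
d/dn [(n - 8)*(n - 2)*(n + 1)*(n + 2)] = 4*n^3 - 21*n^2 - 24*n + 28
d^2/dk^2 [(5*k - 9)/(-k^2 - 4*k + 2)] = 2*(-4*(k + 2)^2*(5*k - 9) + (15*k + 11)*(k^2 + 4*k - 2))/(k^2 + 4*k - 2)^3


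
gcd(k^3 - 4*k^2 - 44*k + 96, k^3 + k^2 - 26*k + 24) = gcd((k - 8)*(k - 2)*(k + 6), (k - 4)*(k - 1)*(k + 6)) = k + 6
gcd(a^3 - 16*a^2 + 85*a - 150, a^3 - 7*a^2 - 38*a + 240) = a - 5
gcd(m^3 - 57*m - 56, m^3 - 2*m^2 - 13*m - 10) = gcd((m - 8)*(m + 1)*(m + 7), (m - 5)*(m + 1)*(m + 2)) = m + 1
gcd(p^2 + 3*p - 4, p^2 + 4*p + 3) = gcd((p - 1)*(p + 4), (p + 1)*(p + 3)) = 1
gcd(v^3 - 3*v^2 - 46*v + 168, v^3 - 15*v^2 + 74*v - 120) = v^2 - 10*v + 24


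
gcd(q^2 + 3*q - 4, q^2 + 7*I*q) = 1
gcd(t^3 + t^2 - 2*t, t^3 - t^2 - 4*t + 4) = t^2 + t - 2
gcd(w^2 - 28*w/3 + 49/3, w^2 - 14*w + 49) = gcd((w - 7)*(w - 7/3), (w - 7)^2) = w - 7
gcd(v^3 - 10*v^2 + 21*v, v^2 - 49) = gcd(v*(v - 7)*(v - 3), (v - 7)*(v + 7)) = v - 7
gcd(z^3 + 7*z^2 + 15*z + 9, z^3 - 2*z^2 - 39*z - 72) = z^2 + 6*z + 9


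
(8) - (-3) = 11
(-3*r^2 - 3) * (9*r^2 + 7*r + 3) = -27*r^4 - 21*r^3 - 36*r^2 - 21*r - 9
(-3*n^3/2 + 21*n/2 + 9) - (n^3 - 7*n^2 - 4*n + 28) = -5*n^3/2 + 7*n^2 + 29*n/2 - 19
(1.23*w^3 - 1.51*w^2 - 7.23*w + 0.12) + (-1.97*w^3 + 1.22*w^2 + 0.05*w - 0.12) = -0.74*w^3 - 0.29*w^2 - 7.18*w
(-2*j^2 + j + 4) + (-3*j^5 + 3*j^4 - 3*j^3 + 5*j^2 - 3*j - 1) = -3*j^5 + 3*j^4 - 3*j^3 + 3*j^2 - 2*j + 3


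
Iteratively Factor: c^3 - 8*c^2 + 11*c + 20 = (c + 1)*(c^2 - 9*c + 20) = (c - 4)*(c + 1)*(c - 5)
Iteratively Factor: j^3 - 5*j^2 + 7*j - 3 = (j - 1)*(j^2 - 4*j + 3) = (j - 1)^2*(j - 3)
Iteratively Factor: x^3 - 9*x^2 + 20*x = (x)*(x^2 - 9*x + 20) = x*(x - 4)*(x - 5)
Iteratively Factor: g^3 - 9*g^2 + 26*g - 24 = (g - 4)*(g^2 - 5*g + 6) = (g - 4)*(g - 2)*(g - 3)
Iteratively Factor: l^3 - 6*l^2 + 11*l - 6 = (l - 3)*(l^2 - 3*l + 2) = (l - 3)*(l - 2)*(l - 1)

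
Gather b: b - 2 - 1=b - 3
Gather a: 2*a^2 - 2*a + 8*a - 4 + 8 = 2*a^2 + 6*a + 4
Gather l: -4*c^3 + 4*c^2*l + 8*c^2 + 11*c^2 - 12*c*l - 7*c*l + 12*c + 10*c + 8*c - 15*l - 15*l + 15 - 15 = -4*c^3 + 19*c^2 + 30*c + l*(4*c^2 - 19*c - 30)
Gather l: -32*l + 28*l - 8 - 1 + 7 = -4*l - 2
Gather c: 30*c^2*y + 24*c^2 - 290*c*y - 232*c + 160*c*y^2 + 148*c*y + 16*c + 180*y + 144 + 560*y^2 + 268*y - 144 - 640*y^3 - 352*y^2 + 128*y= c^2*(30*y + 24) + c*(160*y^2 - 142*y - 216) - 640*y^3 + 208*y^2 + 576*y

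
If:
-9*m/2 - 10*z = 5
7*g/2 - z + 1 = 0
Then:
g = 2*z/7 - 2/7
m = -20*z/9 - 10/9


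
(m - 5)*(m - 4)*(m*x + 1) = m^3*x - 9*m^2*x + m^2 + 20*m*x - 9*m + 20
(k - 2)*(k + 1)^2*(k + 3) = k^4 + 3*k^3 - 3*k^2 - 11*k - 6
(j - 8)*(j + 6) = j^2 - 2*j - 48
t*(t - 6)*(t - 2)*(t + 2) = t^4 - 6*t^3 - 4*t^2 + 24*t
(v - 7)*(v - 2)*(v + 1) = v^3 - 8*v^2 + 5*v + 14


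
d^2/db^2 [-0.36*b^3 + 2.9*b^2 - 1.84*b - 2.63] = 5.8 - 2.16*b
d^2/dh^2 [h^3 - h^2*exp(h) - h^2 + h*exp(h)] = -h^2*exp(h) - 3*h*exp(h) + 6*h - 2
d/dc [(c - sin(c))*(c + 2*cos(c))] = -(c - sin(c))*(2*sin(c) - 1) - (c + 2*cos(c))*(cos(c) - 1)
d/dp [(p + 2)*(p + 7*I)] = 2*p + 2 + 7*I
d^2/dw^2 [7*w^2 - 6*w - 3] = 14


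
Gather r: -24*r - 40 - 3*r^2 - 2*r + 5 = -3*r^2 - 26*r - 35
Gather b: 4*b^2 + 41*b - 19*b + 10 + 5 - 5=4*b^2 + 22*b + 10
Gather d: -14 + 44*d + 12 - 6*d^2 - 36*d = -6*d^2 + 8*d - 2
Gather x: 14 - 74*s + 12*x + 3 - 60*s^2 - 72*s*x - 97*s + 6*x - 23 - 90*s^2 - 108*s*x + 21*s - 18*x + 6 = -150*s^2 - 180*s*x - 150*s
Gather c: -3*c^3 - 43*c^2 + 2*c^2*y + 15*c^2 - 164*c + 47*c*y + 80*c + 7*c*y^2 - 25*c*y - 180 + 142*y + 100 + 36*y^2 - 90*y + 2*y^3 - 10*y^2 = -3*c^3 + c^2*(2*y - 28) + c*(7*y^2 + 22*y - 84) + 2*y^3 + 26*y^2 + 52*y - 80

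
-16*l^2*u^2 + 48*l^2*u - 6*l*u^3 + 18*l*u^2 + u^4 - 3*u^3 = u*(-8*l + u)*(2*l + u)*(u - 3)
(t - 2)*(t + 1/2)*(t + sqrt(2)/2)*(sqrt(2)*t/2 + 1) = sqrt(2)*t^4/2 - 3*sqrt(2)*t^3/4 + 3*t^3/2 - 9*t^2/4 - 3*t/2 - 3*sqrt(2)*t/4 - sqrt(2)/2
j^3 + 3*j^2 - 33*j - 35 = (j - 5)*(j + 1)*(j + 7)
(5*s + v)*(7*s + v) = 35*s^2 + 12*s*v + v^2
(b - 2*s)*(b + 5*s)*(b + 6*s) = b^3 + 9*b^2*s + 8*b*s^2 - 60*s^3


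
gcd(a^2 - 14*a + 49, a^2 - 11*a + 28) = a - 7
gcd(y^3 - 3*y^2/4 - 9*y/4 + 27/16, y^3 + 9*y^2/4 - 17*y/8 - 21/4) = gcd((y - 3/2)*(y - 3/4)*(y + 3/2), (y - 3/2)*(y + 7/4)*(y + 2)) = y - 3/2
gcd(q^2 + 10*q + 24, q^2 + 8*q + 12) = q + 6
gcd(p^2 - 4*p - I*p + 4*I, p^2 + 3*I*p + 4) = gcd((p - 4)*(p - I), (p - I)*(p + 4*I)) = p - I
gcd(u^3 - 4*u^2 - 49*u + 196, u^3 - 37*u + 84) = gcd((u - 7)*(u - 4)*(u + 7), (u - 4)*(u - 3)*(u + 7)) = u^2 + 3*u - 28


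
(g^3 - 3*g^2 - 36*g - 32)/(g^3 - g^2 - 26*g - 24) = (g - 8)/(g - 6)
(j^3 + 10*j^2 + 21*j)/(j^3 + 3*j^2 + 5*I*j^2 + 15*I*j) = (j + 7)/(j + 5*I)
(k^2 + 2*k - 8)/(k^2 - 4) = (k + 4)/(k + 2)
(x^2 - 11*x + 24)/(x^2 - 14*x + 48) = (x - 3)/(x - 6)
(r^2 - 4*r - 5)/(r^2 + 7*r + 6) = (r - 5)/(r + 6)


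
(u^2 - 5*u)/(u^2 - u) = (u - 5)/(u - 1)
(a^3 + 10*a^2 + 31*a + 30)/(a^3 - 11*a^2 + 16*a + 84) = (a^2 + 8*a + 15)/(a^2 - 13*a + 42)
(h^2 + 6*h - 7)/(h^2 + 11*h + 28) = (h - 1)/(h + 4)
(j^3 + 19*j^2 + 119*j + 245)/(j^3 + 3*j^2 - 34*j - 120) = (j^2 + 14*j + 49)/(j^2 - 2*j - 24)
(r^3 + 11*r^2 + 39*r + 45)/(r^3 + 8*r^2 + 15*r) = (r + 3)/r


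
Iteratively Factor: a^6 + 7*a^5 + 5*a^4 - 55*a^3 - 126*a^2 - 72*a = (a + 4)*(a^5 + 3*a^4 - 7*a^3 - 27*a^2 - 18*a) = (a + 3)*(a + 4)*(a^4 - 7*a^2 - 6*a) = (a + 2)*(a + 3)*(a + 4)*(a^3 - 2*a^2 - 3*a) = (a - 3)*(a + 2)*(a + 3)*(a + 4)*(a^2 + a) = (a - 3)*(a + 1)*(a + 2)*(a + 3)*(a + 4)*(a)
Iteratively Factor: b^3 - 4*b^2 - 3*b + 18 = (b - 3)*(b^2 - b - 6) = (b - 3)*(b + 2)*(b - 3)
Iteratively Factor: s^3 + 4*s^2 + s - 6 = (s + 3)*(s^2 + s - 2) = (s + 2)*(s + 3)*(s - 1)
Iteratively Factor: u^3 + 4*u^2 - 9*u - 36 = (u + 3)*(u^2 + u - 12) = (u + 3)*(u + 4)*(u - 3)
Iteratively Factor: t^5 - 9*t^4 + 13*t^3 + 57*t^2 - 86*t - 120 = (t - 4)*(t^4 - 5*t^3 - 7*t^2 + 29*t + 30) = (t - 4)*(t + 2)*(t^3 - 7*t^2 + 7*t + 15) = (t - 5)*(t - 4)*(t + 2)*(t^2 - 2*t - 3) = (t - 5)*(t - 4)*(t + 1)*(t + 2)*(t - 3)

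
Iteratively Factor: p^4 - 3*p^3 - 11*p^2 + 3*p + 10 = (p + 2)*(p^3 - 5*p^2 - p + 5) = (p - 5)*(p + 2)*(p^2 - 1) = (p - 5)*(p - 1)*(p + 2)*(p + 1)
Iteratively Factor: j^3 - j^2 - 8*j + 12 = (j - 2)*(j^2 + j - 6) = (j - 2)*(j + 3)*(j - 2)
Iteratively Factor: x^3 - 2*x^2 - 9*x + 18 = (x + 3)*(x^2 - 5*x + 6) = (x - 3)*(x + 3)*(x - 2)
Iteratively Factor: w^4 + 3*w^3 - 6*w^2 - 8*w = (w + 1)*(w^3 + 2*w^2 - 8*w) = (w + 1)*(w + 4)*(w^2 - 2*w) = w*(w + 1)*(w + 4)*(w - 2)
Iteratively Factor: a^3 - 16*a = (a - 4)*(a^2 + 4*a) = (a - 4)*(a + 4)*(a)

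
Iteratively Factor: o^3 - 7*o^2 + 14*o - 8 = (o - 1)*(o^2 - 6*o + 8) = (o - 2)*(o - 1)*(o - 4)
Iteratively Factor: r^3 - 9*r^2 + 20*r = (r - 5)*(r^2 - 4*r) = r*(r - 5)*(r - 4)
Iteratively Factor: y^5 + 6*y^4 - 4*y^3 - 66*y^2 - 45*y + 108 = (y - 1)*(y^4 + 7*y^3 + 3*y^2 - 63*y - 108) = (y - 1)*(y + 4)*(y^3 + 3*y^2 - 9*y - 27) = (y - 1)*(y + 3)*(y + 4)*(y^2 - 9) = (y - 1)*(y + 3)^2*(y + 4)*(y - 3)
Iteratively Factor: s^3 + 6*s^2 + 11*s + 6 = (s + 2)*(s^2 + 4*s + 3) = (s + 1)*(s + 2)*(s + 3)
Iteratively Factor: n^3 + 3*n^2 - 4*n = (n)*(n^2 + 3*n - 4) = n*(n - 1)*(n + 4)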